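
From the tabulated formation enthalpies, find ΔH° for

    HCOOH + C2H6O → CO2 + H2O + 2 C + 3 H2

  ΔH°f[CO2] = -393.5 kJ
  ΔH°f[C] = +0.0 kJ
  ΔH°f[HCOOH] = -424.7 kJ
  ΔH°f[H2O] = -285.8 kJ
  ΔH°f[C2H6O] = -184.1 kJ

ΔH° = -70.5 kJ

Products: 1·(-393.5) + 1·(-285.8) + 2·(+0.0) + 3·(+0.0) = -679.3
Reactants: 1·(-424.7) + 1·(-184.1) = -608.8
ΔH° = (-679.3) − (-608.8) = -70.5 kJ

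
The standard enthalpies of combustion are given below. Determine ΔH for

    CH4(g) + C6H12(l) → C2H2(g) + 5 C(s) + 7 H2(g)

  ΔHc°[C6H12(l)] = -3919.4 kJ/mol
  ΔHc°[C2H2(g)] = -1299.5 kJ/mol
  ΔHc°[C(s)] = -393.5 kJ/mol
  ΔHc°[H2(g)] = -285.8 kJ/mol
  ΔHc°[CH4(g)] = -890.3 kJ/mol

ΔH = 457.9 kJ/mol

With combustion enthalpies, reactants minus products:
= [1·(-890.3) + 1·(-3919.4)] − [1·(-1299.5) + 5·(-393.5) + 7·(-285.8)]
= 457.9 kJ/mol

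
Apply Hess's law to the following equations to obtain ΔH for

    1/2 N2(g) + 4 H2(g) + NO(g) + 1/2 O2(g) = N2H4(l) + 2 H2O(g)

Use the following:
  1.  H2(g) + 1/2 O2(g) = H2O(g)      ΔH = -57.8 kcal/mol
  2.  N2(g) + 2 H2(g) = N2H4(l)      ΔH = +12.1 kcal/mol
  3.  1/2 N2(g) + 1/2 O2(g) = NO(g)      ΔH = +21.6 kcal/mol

eq. 1 × 2: (2)·(-57.8) = -115.6 kcal/mol
eq. 2 as written: +12.1 kcal/mol
eq. 3 reversed: -21.6 kcal/mol
ΔH = (2)·(-57.8) + (1)·(+12.1) + (-1)·(+21.6) = -125.1 kcal/mol

ΔH = -125.1 kcal/mol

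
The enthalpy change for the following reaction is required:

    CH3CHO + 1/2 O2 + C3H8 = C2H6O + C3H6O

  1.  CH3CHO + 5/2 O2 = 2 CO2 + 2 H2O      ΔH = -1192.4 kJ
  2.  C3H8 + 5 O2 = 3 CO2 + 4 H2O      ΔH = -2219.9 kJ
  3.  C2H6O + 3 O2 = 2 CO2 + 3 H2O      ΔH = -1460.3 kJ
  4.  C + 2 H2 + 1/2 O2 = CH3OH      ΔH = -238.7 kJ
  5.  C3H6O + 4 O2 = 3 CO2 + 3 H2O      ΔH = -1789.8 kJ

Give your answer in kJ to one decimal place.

ΔH = -162.2 kJ

eq. 1 as written: -1192.4 kJ
eq. 2 as written: -2219.9 kJ
eq. 3 reversed: +1460.3 kJ
eq. 4: not needed.
eq. 5 reversed: +1789.8 kJ
Summing the manipulated equations, ΔH = (1)·(-1192.4) + (1)·(-2219.9) + (-1)·(-1460.3) + (-1)·(-1789.8) = -162.2 kJ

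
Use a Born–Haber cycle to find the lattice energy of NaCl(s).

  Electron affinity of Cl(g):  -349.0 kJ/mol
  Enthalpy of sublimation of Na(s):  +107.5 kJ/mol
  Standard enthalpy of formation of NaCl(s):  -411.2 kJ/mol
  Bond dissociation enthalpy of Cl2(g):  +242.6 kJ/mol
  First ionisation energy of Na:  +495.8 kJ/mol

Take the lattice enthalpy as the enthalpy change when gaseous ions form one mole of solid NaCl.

U = -786.8 kJ/mol

ΔHf° = 1·ΔHsub + 1·(ΣIE) + 1/2·D(Cl2) + 1·EA + U
-411.2 = 1·(+107.5) + 1·(+495.8) + 1/2·(+242.6) + 1·(-349.0) + U
U = -411.2 − (+375.6) = -786.8 kJ/mol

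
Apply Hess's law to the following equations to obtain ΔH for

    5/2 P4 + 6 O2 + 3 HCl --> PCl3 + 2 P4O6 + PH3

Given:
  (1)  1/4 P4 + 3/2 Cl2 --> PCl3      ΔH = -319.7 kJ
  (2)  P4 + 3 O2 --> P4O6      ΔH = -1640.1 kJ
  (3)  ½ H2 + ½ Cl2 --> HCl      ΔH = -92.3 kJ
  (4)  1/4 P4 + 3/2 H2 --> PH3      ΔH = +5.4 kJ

(1) as written (PCl3 already on the product side): -319.7 kJ
(2) × 2 (scale by 2 for the 2 P4O6): (2)·(-1640.1) = -3280.2 kJ
(3) reversed and × 3 (HCl must end up as a reactant; ×3 to match 3 HCl in the target): (-3)·(-92.3) = +276.9 kJ
(4) as written (PH3 already on the product side): +5.4 kJ
Summing the manipulated equations, ΔH = (1)·(-319.7) + (2)·(-1640.1) + (-3)·(-92.3) + (1)·(+5.4) = -3317.6 kJ

ΔH = -3317.6 kJ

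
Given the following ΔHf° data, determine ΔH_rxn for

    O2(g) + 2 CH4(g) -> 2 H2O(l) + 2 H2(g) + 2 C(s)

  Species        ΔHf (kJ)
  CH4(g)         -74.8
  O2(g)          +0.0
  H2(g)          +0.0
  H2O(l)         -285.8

Products: 2·(-285.8) + 2·(+0.0) + 2·(+0.0) = -571.6
Reactants: 1·(+0.0) + 2·(-74.8) = -149.6
ΔH_rxn = (-571.6) − (-149.6) = -422.0 kJ

ΔH_rxn = -422.0 kJ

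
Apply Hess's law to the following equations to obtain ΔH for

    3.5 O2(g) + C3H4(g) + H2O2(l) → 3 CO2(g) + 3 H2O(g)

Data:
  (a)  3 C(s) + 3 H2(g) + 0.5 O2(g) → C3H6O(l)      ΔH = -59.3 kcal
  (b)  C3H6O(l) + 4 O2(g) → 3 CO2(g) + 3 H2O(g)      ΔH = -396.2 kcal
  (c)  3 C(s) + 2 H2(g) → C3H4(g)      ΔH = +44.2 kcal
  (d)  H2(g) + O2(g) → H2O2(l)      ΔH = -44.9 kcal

ΔH = -454.8 kcal

(a) as written: -59.3 kcal
(b) as written (CO2(g) already on the product side): -396.2 kcal
(c) reversed (C3H4(g) must end up as a reactant): -44.2 kcal
(d) reversed (H2O2(l) must end up as a reactant): +44.9 kcal
Summing the manipulated equations, ΔH = (-59.3) + (-396.2) + (-44.2) + (+44.9) = -454.8 kcal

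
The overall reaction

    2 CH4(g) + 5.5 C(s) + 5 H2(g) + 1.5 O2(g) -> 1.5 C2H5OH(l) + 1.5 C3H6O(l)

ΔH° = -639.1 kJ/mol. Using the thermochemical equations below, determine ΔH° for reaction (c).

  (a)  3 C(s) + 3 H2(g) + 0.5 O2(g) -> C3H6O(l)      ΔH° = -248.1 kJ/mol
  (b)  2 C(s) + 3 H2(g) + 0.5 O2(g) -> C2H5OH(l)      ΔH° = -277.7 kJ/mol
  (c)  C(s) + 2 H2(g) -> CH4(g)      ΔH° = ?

(a) × 3/2 (scale by 3/2 for the 3/2 C3H6O(l)): (3/2)·(-248.1) = -372.15 kJ/mol
(b) × 3/2 (scale by 3/2 for the 3/2 C2H5OH(l)): (3/2)·(-277.7) = -416.55 kJ/mol
(c) reversed and × 2 (reverse to put CH4(g) on the reactant side; scale by 2 for the 2 CH4(g)): contributes −2·x
-639.1 = (-372.15) + (-416.55) − 2·x
x = (-639.1 − (-788.7)) / (-2) = -74.8 kJ/mol

ΔH° = -74.8 kJ/mol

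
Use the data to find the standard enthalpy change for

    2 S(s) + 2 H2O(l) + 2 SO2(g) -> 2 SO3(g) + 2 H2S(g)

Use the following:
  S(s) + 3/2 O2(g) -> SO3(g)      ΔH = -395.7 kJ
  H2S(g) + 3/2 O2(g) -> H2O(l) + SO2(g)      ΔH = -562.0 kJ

equation 1 × 2 (×2 to match 2 SO3(g) in the target): (2)·(-395.7) = -791.4 kJ
equation 2 reversed and × 2 (reverse to put H2S(g) on the product side; ×2 to match 2 H2S(g) in the target): (-2)·(-562.0) = +1124.0 kJ
Combining the equations, ΔH = (2)·(-395.7) + (-2)·(-562.0) = 332.6 kJ

ΔH = 332.6 kJ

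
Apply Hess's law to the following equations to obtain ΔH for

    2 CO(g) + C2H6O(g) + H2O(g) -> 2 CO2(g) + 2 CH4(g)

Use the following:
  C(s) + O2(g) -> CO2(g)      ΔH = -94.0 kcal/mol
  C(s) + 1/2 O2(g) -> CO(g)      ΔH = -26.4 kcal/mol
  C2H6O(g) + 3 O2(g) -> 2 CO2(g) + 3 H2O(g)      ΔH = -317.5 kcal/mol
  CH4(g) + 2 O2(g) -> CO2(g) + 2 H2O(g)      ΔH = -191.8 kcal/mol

equation 1 × 2: (2)·(-94.0) = -188.0 kcal/mol
equation 2 reversed and × 2: (-2)·(-26.4) = +52.8 kcal/mol
equation 3 as written: -317.5 kcal/mol
equation 4 reversed and × 2: (-2)·(-191.8) = +383.6 kcal/mol
ΔH = (2)·(-94.0) + (-2)·(-26.4) + (1)·(-317.5) + (-2)·(-191.8) = -69.1 kcal/mol

ΔH = -69.1 kcal/mol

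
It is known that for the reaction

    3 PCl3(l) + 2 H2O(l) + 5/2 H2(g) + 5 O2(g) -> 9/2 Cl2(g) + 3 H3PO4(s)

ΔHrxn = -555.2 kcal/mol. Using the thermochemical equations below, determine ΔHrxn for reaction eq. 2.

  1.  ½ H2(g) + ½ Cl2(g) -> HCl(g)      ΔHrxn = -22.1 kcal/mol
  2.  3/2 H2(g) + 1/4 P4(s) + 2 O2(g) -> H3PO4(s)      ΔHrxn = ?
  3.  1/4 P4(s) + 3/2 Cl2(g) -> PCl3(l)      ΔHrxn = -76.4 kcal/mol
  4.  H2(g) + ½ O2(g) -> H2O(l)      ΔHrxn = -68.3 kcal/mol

eq. 1: not needed (HCl(g) appears nowhere else).
eq. 2 × 3 (×3 to match 3 H3PO4(s) in the target): contributes 3·x
eq. 3 reversed and × 3 (reverse to put PCl3(l) on the reactant side; ×3 to match 3 PCl3(l) in the target): (-3)·(-76.4) = +229.2 kcal/mol
eq. 4 reversed and × 2 (H2O(l) must end up as a reactant; scale by 2 for the 2 H2O(l)): (-2)·(-68.3) = +136.6 kcal/mol
-555.2 = (+229.2) + (+136.6) + 3·x
x = (-555.2 − (+365.8)) / (3) = -307.0 kcal/mol

ΔHrxn = -307.0 kcal/mol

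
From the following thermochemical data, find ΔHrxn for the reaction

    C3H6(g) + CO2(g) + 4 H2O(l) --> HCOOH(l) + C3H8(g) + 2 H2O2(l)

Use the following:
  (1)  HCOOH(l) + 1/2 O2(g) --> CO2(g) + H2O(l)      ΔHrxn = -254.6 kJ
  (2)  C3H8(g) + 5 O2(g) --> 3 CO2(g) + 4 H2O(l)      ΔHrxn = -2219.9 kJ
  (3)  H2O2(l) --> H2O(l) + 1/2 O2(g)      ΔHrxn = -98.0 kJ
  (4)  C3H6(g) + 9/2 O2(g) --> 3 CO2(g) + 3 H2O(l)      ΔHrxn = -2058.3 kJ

(1) reversed: +254.6 kJ
(2) reversed: +2219.9 kJ
(3) reversed and × 2: (-2)·(-98.0) = +196.0 kJ
(4) as written: -2058.3 kJ
ΔHrxn = (+254.6) + (+2219.9) + (+196.0) + (-2058.3) = 612.2 kJ

ΔHrxn = 612.2 kJ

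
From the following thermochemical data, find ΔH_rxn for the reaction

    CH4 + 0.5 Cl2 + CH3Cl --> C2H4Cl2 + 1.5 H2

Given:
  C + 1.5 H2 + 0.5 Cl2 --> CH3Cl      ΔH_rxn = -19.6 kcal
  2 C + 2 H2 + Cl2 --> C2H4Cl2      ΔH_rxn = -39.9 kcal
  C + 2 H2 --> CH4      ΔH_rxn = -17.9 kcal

ΔH_rxn = -2.4 kcal

equation 1 reversed (reverse to put CH3Cl on the reactant side): +19.6 kcal
equation 2 as written (C2H4Cl2 already on the product side): -39.9 kcal
equation 3 reversed (CH4 must end up as a reactant): +17.9 kcal
ΔH_rxn = (-1)·(-19.6) + (1)·(-39.9) + (-1)·(-17.9) = -2.4 kcal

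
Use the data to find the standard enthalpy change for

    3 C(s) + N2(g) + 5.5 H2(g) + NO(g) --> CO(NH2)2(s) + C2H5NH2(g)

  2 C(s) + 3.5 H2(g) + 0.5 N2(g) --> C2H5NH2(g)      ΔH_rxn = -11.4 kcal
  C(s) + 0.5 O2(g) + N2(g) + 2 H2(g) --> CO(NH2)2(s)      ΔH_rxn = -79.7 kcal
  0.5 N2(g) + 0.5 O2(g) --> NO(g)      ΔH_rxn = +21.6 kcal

ΔH_rxn = -112.7 kcal

equation 1 as written (C2H5NH2(g) already on the product side): -11.4 kcal
equation 2 as written (CO(NH2)2(s) already on the product side): -79.7 kcal
equation 3 reversed (reverse to put NO(g) on the reactant side): -21.6 kcal
Since enthalpy is a state function, ΔH_rxn = (1)·(-11.4) + (1)·(-79.7) + (-1)·(+21.6) = -112.7 kcal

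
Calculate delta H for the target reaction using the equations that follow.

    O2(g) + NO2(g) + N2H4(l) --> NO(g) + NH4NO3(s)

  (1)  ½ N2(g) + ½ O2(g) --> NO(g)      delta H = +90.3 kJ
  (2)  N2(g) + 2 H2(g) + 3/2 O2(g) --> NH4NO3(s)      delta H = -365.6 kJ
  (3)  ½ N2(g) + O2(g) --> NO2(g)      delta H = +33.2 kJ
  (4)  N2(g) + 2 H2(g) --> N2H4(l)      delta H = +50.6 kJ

delta H = -359.1 kJ

(1) as written (NO(g) already on the product side): +90.3 kJ
(2) as written (NH4NO3(s) already on the product side): -365.6 kJ
(3) reversed (NO2(g) must end up as a reactant): -33.2 kJ
(4) reversed (reverse to put N2H4(l) on the reactant side): -50.6 kJ
Combining the equations, delta H = (+90.3) + (-365.6) + (-33.2) + (-50.6) = -359.1 kJ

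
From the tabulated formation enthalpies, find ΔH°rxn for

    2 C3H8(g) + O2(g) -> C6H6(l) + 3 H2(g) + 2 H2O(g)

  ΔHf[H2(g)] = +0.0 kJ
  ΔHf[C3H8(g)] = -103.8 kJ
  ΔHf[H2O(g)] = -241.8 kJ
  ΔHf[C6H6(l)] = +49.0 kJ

Products: 1·(+49.0) + 3·(+0.0) + 2·(-241.8) = -434.6
Reactants: 2·(-103.8) + 1·(+0.0) = -207.6
ΔH°rxn = (-434.6) − (-207.6) = -227.0 kJ

ΔH°rxn = -227.0 kJ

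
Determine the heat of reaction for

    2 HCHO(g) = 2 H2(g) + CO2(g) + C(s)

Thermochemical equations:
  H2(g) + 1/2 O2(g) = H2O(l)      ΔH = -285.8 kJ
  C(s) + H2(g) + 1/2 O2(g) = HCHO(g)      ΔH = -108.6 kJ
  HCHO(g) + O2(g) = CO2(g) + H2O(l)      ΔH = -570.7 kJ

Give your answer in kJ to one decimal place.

equation 1 reversed: +285.8 kJ
equation 2 reversed: +108.6 kJ
equation 3 as written: -570.7 kJ
By Hess's law, ΔH = (-1)·(-285.8) + (-1)·(-108.6) + (1)·(-570.7) = -176.3 kJ

ΔH = -176.3 kJ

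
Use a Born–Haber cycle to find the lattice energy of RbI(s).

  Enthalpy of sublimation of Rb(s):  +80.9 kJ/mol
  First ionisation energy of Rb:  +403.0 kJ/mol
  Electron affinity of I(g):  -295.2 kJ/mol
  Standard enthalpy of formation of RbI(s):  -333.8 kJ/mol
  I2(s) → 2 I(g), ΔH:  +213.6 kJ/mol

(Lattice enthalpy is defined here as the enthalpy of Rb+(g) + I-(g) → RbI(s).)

U = -629.3 kJ/mol

ΔHf° = 1·ΔHsub + 1·(ΣIE) + 1/2·D(I2) + 1·EA + U
-333.8 = 1·(+80.9) + 1·(+403.0) + 1/2·(+213.6) + 1·(-295.2) + U
U = -333.8 − (+295.5) = -629.3 kJ/mol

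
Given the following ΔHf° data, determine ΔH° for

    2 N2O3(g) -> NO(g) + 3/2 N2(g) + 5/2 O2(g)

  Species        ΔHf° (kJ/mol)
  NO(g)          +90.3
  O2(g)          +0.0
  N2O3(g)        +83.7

ΔH° = -77.1 kJ/mol

ΔH°rxn = Σ nΔHf°(products) − Σ nΔHf°(reactants).
Products: 1·(+90.3) + 3/2·(+0.0) + 5/2·(+0.0) = +90.3
Reactants: 2·(+83.7) = +167.4
ΔH° = (+90.3) − (+167.4) = -77.1 kJ/mol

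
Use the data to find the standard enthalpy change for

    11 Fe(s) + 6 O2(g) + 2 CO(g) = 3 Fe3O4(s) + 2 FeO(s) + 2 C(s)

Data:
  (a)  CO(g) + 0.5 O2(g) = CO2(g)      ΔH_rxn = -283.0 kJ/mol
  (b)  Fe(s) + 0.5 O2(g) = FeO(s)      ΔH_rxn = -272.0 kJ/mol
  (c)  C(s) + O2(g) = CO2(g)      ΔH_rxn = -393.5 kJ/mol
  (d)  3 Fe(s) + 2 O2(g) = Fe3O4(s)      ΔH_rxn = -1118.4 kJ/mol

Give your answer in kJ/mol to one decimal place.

ΔH_rxn = -3678.2 kJ/mol

(a) × 2: (2)·(-283.0) = -566.0 kJ/mol
(b) × 2: (2)·(-272.0) = -544.0 kJ/mol
(c) reversed and × 2: (-2)·(-393.5) = +787.0 kJ/mol
(d) × 3: (3)·(-1118.4) = -3355.2 kJ/mol
ΔH_rxn = (-566.0) + (-544.0) + (+787.0) + (-3355.2) = -3678.2 kJ/mol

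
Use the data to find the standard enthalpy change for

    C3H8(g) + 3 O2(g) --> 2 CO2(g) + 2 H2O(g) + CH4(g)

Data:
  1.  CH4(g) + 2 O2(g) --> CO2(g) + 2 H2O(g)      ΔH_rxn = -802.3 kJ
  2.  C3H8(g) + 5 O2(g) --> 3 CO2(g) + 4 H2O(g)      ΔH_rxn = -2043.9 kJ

eq. 1 reversed: +802.3 kJ
eq. 2 as written: -2043.9 kJ
Summing the manipulated equations, ΔH_rxn = (+802.3) + (-2043.9) = -1241.6 kJ

ΔH_rxn = -1241.6 kJ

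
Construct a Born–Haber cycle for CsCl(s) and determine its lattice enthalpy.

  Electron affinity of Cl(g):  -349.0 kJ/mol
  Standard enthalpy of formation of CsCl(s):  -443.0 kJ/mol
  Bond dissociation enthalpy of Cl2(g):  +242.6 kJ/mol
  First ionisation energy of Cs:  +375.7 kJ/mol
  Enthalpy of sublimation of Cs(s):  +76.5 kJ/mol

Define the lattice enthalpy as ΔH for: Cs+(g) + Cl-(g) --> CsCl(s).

U = -667.5 kJ/mol

ΔHf° = 1·ΔHsub + 1·(ΣIE) + 1/2·D(Cl2) + 1·EA + U
-443.0 = 1·(+76.5) + 1·(+375.7) + 1/2·(+242.6) + 1·(-349.0) + U
U = -443.0 − (+224.5) = -667.5 kJ/mol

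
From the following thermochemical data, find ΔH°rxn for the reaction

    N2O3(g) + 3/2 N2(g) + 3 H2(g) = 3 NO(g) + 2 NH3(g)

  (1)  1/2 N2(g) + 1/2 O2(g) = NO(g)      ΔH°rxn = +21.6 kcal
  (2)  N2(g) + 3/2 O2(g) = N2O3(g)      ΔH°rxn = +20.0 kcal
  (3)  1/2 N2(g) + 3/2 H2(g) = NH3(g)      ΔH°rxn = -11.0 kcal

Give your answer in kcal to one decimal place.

(1) × 3: (3)·(+21.6) = +64.8 kcal
(2) reversed: -20.0 kcal
(3) × 2: (2)·(-11.0) = -22.0 kcal
By Hess's law, ΔH°rxn = (+64.8) + (-20.0) + (-22.0) = 22.8 kcal

ΔH°rxn = 22.8 kcal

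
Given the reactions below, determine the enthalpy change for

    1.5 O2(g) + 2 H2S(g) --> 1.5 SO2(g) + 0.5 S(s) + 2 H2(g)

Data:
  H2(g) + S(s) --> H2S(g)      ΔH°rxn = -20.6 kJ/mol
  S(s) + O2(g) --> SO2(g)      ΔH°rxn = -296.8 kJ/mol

equation 1 reversed and × 2: (-2)·(-20.6) = +41.2 kJ/mol
equation 2 × 3/2: (3/2)·(-296.8) = -445.2 kJ/mol
Summing the manipulated equations, ΔH°rxn = (-2)·(-20.6) + (3/2)·(-296.8) = -404.0 kJ/mol

ΔH°rxn = -404.0 kJ/mol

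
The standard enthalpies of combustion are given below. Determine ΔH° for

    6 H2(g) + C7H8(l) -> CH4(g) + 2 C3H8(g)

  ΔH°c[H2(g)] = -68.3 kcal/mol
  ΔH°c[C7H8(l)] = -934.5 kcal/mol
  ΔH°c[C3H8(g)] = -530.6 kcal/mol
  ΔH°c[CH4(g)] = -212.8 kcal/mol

ΔH° = -70.3 kcal/mol

Using ΔH = Σ nΔHc°(reactants) − Σ nΔHc°(products):
= [6·(-68.3) + 1·(-934.5)] − [1·(-212.8) + 2·(-530.6)]
= -70.3 kcal/mol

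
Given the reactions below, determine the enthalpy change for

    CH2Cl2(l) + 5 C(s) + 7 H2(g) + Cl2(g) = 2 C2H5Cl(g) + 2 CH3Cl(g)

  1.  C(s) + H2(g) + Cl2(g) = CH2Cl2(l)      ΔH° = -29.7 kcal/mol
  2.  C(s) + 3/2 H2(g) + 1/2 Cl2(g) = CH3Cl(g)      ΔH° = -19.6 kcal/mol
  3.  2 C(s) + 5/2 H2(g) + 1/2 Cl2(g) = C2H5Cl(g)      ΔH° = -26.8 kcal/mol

ΔH° = -63.1 kcal/mol

eq. 1 reversed (reverse to put CH2Cl2(l) on the reactant side): +29.7 kcal/mol
eq. 2 × 2 (scale by 2 for the 2 CH3Cl(g)): (2)·(-19.6) = -39.2 kcal/mol
eq. 3 × 2 (scale by 2 for the 2 C2H5Cl(g)): (2)·(-26.8) = -53.6 kcal/mol
ΔH° = (-1)·(-29.7) + (2)·(-19.6) + (2)·(-26.8) = -63.1 kcal/mol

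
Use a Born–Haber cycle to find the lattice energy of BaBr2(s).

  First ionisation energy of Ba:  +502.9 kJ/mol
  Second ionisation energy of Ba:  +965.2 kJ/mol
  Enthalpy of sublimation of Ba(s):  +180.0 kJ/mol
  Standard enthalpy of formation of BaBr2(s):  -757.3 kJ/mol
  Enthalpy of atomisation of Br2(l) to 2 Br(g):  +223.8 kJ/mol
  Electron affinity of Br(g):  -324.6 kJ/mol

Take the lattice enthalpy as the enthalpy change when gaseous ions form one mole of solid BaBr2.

U = -1980.0 kJ/mol

ΔHf° = 1·ΔHsub + 1·(ΣIE) + 1·D(Br2) + 2·EA + U
-757.3 = 1·(+180.0) + 1·(+1468.1) + 1·(+223.8) + 2·(-324.6) + U
U = -757.3 − (+1222.7) = -1980.0 kJ/mol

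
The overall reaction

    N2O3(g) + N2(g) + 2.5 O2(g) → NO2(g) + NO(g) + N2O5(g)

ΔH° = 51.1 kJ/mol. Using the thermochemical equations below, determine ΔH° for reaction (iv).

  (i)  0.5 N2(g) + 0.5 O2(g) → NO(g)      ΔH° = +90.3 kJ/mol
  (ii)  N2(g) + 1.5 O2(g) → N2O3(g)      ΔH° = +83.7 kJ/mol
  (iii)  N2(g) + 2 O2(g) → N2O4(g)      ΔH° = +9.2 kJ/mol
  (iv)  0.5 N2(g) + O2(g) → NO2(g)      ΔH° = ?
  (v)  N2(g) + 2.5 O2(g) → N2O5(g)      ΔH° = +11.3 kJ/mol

ΔH° = 33.2 kJ/mol

(i) as written (NO(g) already on the product side): +90.3 kJ/mol
(ii) reversed (N2O3(g) must end up as a reactant): -83.7 kJ/mol
(iii): not needed (N2O4(g) appears nowhere else).
(iv) as written (NO2(g) already on the product side): contributes x
(v) as written (N2O5(g) already on the product side): +11.3 kJ/mol
+51.1 = (+90.3) + (-83.7) + (+11.3) + x
x = (+51.1 − (+17.9)) / (1) = 33.2 kJ/mol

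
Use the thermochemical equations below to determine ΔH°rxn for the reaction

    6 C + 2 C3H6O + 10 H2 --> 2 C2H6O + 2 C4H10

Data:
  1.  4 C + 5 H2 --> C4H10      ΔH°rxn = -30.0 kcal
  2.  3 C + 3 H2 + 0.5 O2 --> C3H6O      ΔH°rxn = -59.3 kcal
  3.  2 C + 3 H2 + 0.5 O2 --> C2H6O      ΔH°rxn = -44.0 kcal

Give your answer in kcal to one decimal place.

ΔH°rxn = -29.4 kcal

eq. 1 × 2: (2)·(-30.0) = -60.0 kcal
eq. 2 reversed and × 2: (-2)·(-59.3) = +118.6 kcal
eq. 3 × 2: (2)·(-44.0) = -88.0 kcal
Summing the manipulated equations, ΔH°rxn = (2)·(-30.0) + (-2)·(-59.3) + (2)·(-44.0) = -29.4 kcal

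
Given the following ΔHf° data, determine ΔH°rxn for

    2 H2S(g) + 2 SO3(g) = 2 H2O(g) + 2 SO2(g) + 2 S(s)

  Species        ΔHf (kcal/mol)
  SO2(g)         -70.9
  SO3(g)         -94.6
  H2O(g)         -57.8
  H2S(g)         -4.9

ΔH°rxn = Σ nΔHf°(products) − Σ nΔHf°(reactants).
Products: 2·(-57.8) + 2·(-70.9) + 2·(+0.0) = -257.4
Reactants: 2·(-4.9) + 2·(-94.6) = -199.0
ΔH°rxn = (-257.4) − (-199.0) = -58.4 kcal/mol

ΔH°rxn = -58.4 kcal/mol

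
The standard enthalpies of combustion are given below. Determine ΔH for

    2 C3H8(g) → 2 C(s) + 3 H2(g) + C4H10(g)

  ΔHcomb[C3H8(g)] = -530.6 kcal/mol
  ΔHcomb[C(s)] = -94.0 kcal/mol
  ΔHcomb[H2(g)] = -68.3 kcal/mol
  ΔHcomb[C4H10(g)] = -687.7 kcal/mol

With combustion enthalpies, reactants minus products:
= [2·(-530.6)] − [2·(-94.0) + 3·(-68.3) + 1·(-687.7)]
= 19.4 kcal/mol

ΔH = 19.4 kcal/mol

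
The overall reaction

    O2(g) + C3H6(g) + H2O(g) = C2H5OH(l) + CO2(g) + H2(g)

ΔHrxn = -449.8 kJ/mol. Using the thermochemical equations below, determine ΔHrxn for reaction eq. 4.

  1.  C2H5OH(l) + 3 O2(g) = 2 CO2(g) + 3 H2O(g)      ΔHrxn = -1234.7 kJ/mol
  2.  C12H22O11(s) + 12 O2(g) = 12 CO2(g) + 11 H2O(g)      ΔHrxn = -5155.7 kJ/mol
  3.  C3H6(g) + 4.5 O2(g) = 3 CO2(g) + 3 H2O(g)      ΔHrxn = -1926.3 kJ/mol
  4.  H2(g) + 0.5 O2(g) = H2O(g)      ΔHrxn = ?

ΔHrxn = -241.8 kJ/mol

eq. 1 reversed: +1234.7 kJ/mol
eq. 2: not needed.
eq. 3 as written: -1926.3 kJ/mol
eq. 4 reversed: contributes −x
-449.8 = (+1234.7) + (-1926.3) − x
x = (-449.8 − (-691.6)) / (-1) = -241.8 kJ/mol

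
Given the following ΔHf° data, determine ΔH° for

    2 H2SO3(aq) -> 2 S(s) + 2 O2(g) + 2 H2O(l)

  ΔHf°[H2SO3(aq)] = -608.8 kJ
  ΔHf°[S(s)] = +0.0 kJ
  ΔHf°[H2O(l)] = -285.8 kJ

Products: 2·(+0.0) + 2·(+0.0) + 2·(-285.8) = -571.6
Reactants: 2·(-608.8) = -1217.6
ΔH° = (-571.6) − (-1217.6) = 646.0 kJ

ΔH° = 646.0 kJ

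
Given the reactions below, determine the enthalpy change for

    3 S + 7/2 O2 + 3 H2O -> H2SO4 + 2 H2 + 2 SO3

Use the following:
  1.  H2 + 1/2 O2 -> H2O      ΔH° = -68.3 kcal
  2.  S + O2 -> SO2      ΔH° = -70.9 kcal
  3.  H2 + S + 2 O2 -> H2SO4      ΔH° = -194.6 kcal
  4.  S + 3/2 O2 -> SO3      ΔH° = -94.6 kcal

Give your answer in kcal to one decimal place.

ΔH° = -178.9 kcal

eq. 1 reversed and × 3 (H2O must end up as a reactant; scale by 3 for the 3 H2O): (-3)·(-68.3) = +204.9 kcal
eq. 2: not needed (SO2 appears nowhere else).
eq. 3 as written (H2SO4 already on the product side): -194.6 kcal
eq. 4 × 2 (×2 to match 2 SO3 in the target): (2)·(-94.6) = -189.2 kcal
Since enthalpy is a state function, ΔH° = (+204.9) + (-194.6) + (-189.2) = -178.9 kcal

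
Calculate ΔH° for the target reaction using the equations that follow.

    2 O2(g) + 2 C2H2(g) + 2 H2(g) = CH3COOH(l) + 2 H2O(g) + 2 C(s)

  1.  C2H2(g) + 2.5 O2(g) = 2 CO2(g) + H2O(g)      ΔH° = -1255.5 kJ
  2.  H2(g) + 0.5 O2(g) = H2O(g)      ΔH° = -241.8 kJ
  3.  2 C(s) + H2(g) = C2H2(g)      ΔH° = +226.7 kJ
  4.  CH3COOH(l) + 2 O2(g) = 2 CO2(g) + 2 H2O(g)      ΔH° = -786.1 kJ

ΔH° = -1421.5 kJ

eq. 1 as written: -1255.5 kJ
eq. 2 × 3: (3)·(-241.8) = -725.4 kJ
eq. 3 reversed: -226.7 kJ
eq. 4 reversed: +786.1 kJ
Since enthalpy is a state function, ΔH° = (-1255.5) + (-725.4) + (-226.7) + (+786.1) = -1421.5 kJ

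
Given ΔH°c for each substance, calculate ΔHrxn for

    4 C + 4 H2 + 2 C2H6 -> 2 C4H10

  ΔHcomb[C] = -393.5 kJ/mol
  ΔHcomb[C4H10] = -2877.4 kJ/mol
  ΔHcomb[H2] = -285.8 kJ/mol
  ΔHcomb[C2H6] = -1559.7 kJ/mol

ΔHrxn = -81.8 kJ/mol

With combustion enthalpies, reactants minus products:
= [4·(-393.5) + 4·(-285.8) + 2·(-1559.7)] − [2·(-2877.4)]
= -81.8 kJ/mol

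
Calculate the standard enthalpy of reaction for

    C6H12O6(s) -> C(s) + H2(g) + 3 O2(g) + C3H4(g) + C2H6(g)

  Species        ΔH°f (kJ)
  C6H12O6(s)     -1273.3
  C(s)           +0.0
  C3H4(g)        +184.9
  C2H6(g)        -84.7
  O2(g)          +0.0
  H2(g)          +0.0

ΔH° = 1373.5 kJ

Products: 1·(+0.0) + 1·(+0.0) + 3·(+0.0) + 1·(+184.9) + 1·(-84.7) = +100.2
Reactants: 1·(-1273.3) = -1273.3
ΔH° = (+100.2) − (-1273.3) = 1373.5 kJ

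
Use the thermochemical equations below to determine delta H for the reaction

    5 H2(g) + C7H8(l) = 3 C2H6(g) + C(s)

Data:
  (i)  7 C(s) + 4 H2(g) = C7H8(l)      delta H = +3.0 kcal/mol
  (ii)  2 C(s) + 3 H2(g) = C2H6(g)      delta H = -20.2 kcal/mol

delta H = -63.6 kcal/mol

(i) reversed: -3.0 kcal/mol
(ii) × 3: (3)·(-20.2) = -60.6 kcal/mol
delta H = (-3.0) + (-60.6) = -63.6 kcal/mol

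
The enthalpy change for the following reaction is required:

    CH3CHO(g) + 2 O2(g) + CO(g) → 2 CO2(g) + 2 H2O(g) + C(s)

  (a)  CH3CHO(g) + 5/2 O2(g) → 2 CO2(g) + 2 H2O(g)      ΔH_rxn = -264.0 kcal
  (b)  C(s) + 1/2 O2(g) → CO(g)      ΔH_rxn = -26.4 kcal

ΔH_rxn = -237.6 kcal

(a) as written (CH3CHO(g) already on the reactant side): -264.0 kcal
(b) reversed (reverse to put CO(g) on the reactant side): +26.4 kcal
By Hess's law, ΔH_rxn = (1)·(-264.0) + (-1)·(-26.4) = -237.6 kcal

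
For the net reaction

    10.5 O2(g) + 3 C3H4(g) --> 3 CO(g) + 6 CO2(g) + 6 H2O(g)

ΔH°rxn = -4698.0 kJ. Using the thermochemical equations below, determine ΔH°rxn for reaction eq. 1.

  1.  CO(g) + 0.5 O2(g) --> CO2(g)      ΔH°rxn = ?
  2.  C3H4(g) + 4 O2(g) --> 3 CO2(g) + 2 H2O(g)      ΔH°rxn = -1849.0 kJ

eq. 1 reversed and × 3: contributes −3·x
eq. 2 × 3: (3)·(-1849.0) = -5547.0 kJ
-4698.0 = (-5547.0) − 3·x
x = (-4698.0 − (-5547.0)) / (-3) = -283.0 kJ

ΔH°rxn = -283.0 kJ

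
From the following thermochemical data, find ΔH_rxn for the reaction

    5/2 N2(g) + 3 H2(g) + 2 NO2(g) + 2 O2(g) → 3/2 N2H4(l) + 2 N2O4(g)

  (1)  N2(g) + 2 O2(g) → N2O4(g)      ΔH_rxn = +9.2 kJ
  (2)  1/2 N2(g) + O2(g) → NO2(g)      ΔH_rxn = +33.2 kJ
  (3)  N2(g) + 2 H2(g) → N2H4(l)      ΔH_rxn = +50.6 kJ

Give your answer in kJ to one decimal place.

(1) × 2: (2)·(+9.2) = +18.4 kJ
(2) reversed and × 2: (-2)·(+33.2) = -66.4 kJ
(3) × 3/2: (3/2)·(+50.6) = +75.9 kJ
ΔH_rxn = (+18.4) + (-66.4) + (+75.9) = 27.9 kJ

ΔH_rxn = 27.9 kJ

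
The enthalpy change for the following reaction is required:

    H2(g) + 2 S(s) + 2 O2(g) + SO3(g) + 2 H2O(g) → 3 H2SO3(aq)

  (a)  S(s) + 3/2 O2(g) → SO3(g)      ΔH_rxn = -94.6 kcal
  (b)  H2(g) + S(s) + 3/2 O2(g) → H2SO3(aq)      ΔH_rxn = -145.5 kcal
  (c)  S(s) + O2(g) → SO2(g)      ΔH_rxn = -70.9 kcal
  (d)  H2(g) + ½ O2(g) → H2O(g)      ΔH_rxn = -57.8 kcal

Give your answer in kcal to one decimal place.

(a) reversed: +94.6 kcal
(b) × 3: (3)·(-145.5) = -436.5 kcal
(c): not needed.
(d) reversed and × 2: (-2)·(-57.8) = +115.6 kcal
Summing the manipulated equations, ΔH_rxn = (-1)·(-94.6) + (3)·(-145.5) + (-2)·(-57.8) = -226.3 kcal

ΔH_rxn = -226.3 kcal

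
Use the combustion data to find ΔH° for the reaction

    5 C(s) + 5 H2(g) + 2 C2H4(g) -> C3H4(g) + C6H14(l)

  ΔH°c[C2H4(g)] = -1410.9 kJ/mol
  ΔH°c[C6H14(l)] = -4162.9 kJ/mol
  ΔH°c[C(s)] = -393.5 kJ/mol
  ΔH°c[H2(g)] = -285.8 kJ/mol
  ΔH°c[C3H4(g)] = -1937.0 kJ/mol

ΔH° = -118.4 kJ/mol

Using ΔH = Σ nΔHc°(reactants) − Σ nΔHc°(products):
= [5·(-393.5) + 5·(-285.8) + 2·(-1410.9)] − [1·(-1937.0) + 1·(-4162.9)]
= -118.4 kJ/mol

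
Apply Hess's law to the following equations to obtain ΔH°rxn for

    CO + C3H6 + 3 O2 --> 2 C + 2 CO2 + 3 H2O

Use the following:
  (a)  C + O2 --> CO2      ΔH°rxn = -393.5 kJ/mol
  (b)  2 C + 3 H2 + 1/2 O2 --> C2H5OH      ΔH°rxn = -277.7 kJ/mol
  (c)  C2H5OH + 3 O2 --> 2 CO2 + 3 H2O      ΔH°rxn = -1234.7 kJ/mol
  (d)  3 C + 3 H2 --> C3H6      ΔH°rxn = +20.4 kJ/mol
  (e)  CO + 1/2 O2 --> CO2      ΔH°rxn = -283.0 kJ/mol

(a) reversed: +393.5 kJ/mol
(b) as written: -277.7 kJ/mol
(c) as written (H2O already on the product side): -1234.7 kJ/mol
(d) reversed (reverse to put C3H6 on the reactant side): -20.4 kJ/mol
(e) as written (CO already on the reactant side): -283.0 kJ/mol
Combining the equations, ΔH°rxn = (+393.5) + (-277.7) + (-1234.7) + (-20.4) + (-283.0) = -1422.3 kJ/mol

ΔH°rxn = -1422.3 kJ/mol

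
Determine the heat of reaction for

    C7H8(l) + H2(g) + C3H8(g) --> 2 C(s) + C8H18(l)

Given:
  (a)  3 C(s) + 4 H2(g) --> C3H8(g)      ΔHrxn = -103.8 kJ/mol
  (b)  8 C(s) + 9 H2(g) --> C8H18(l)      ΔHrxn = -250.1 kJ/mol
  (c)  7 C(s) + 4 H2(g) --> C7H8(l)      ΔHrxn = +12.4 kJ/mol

ΔHrxn = -158.7 kJ/mol

(a) reversed: +103.8 kJ/mol
(b) as written: -250.1 kJ/mol
(c) reversed: -12.4 kJ/mol
Since enthalpy is a state function, ΔHrxn = (+103.8) + (-250.1) + (-12.4) = -158.7 kJ/mol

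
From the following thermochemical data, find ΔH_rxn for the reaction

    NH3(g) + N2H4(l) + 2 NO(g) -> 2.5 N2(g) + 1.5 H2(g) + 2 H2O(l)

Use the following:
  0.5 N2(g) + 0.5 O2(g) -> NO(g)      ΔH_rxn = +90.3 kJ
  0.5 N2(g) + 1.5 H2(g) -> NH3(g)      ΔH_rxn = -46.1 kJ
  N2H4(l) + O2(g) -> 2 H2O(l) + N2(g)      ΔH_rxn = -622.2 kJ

equation 1 reversed and × 2: (-2)·(+90.3) = -180.6 kJ
equation 2 reversed: +46.1 kJ
equation 3 as written: -622.2 kJ
Combining the equations, ΔH_rxn = (-180.6) + (+46.1) + (-622.2) = -756.7 kJ

ΔH_rxn = -756.7 kJ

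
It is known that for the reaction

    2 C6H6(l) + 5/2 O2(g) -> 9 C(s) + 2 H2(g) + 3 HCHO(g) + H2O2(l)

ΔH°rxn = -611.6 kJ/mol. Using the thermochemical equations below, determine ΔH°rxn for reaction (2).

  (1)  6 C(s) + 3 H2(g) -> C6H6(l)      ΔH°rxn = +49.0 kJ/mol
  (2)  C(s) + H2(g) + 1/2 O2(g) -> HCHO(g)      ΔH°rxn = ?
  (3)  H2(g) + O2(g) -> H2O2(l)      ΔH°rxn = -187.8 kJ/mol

(1) reversed and × 2: (-2)·(+49.0) = -98.0 kJ/mol
(2) × 3: contributes 3·x
(3) as written: -187.8 kJ/mol
-611.6 = (-98.0) + (-187.8) + 3·x
x = (-611.6 − (-285.8)) / (3) = -108.6 kJ/mol

ΔH°rxn = -108.6 kJ/mol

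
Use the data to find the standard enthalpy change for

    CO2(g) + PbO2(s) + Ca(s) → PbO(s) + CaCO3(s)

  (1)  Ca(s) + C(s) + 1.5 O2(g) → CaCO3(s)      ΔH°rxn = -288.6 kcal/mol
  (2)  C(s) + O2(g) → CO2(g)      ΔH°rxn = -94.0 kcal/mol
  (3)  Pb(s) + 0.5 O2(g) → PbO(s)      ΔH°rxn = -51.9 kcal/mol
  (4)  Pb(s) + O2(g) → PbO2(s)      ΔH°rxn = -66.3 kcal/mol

(1) as written: -288.6 kcal/mol
(2) reversed: +94.0 kcal/mol
(3) as written: -51.9 kcal/mol
(4) reversed: +66.3 kcal/mol
ΔH°rxn = (1)·(-288.6) + (-1)·(-94.0) + (1)·(-51.9) + (-1)·(-66.3) = -180.2 kcal/mol

ΔH°rxn = -180.2 kcal/mol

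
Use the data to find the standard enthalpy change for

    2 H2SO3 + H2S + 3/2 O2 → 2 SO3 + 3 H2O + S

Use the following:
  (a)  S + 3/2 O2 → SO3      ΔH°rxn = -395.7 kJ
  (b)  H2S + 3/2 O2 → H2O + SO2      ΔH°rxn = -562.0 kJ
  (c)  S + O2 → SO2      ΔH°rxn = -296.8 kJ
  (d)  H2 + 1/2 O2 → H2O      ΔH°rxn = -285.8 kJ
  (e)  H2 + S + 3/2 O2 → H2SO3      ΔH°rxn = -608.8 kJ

ΔH°rxn = -410.6 kJ

(a) × 2: (2)·(-395.7) = -791.4 kJ
(b) as written: -562.0 kJ
(c) reversed: +296.8 kJ
(d) × 2: (2)·(-285.8) = -571.6 kJ
(e) reversed and × 2: (-2)·(-608.8) = +1217.6 kJ
By Hess's law, ΔH°rxn = (2)·(-395.7) + (1)·(-562.0) + (-1)·(-296.8) + (2)·(-285.8) + (-2)·(-608.8) = -410.6 kJ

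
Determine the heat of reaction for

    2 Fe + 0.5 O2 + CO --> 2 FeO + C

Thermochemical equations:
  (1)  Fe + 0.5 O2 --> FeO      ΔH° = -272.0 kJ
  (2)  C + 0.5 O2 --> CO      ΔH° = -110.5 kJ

ΔH° = -433.5 kJ

(1) × 2 (×2 to match 2 FeO in the target): (2)·(-272.0) = -544.0 kJ
(2) reversed (reverse to put CO on the reactant side): +110.5 kJ
Combining the equations, ΔH° = (2)·(-272.0) + (-1)·(-110.5) = -433.5 kJ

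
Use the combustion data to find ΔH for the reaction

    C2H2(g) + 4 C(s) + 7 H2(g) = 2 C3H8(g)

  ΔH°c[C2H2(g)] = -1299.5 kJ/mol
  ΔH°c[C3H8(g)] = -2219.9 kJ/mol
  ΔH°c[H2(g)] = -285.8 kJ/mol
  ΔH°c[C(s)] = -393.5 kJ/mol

With combustion enthalpies, reactants minus products:
= [1·(-1299.5) + 4·(-393.5) + 7·(-285.8)] − [2·(-2219.9)]
= -434.3 kJ/mol

ΔH = -434.3 kJ/mol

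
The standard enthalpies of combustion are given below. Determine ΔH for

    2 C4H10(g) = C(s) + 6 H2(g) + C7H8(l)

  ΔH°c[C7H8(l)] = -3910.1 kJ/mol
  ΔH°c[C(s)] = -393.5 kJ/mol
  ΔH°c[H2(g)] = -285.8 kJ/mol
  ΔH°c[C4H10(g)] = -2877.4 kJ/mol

ΔH = 263.6 kJ/mol

With combustion enthalpies, reactants minus products:
= [2·(-2877.4)] − [1·(-393.5) + 6·(-285.8) + 1·(-3910.1)]
= 263.6 kJ/mol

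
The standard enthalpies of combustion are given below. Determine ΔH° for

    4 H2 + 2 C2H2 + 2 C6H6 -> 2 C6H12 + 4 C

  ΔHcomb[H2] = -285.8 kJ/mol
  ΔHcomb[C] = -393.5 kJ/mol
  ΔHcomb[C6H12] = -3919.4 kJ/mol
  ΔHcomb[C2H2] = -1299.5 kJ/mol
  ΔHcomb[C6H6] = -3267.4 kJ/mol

Using ΔH = Σ nΔHc°(reactants) − Σ nΔHc°(products):
= [4·(-285.8) + 2·(-1299.5) + 2·(-3267.4)] − [2·(-3919.4) + 4·(-393.5)]
= -864.2 kJ/mol

ΔH° = -864.2 kJ/mol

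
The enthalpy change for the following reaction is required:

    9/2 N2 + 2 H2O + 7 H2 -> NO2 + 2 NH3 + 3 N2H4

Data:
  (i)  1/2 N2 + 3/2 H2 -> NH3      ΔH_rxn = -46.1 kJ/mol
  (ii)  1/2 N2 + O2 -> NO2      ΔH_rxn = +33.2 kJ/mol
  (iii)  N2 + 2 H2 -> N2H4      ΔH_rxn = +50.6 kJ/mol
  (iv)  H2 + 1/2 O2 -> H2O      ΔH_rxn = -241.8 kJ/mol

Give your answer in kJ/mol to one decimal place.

(i) × 2 (×2 to match 2 NH3 in the target): (2)·(-46.1) = -92.2 kJ/mol
(ii) as written (NO2 already on the product side): +33.2 kJ/mol
(iii) × 3 (×3 to match 3 N2H4 in the target): (3)·(+50.6) = +151.8 kJ/mol
(iv) reversed and × 2 (H2O must end up as a reactant; scale by 2 for the 2 H2O): (-2)·(-241.8) = +483.6 kJ/mol
Summing the manipulated equations, ΔH_rxn = (2)·(-46.1) + (1)·(+33.2) + (3)·(+50.6) + (-2)·(-241.8) = 576.4 kJ/mol

ΔH_rxn = 576.4 kJ/mol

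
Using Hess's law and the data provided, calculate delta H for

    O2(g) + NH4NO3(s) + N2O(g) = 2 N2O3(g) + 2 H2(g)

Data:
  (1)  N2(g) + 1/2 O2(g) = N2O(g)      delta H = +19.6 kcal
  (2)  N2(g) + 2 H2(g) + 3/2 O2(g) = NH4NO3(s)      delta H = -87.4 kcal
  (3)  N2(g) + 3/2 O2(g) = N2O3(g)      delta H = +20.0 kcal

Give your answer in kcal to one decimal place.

(1) reversed (N2O(g) must end up as a reactant): -19.6 kcal
(2) reversed (reverse to put NH4NO3(s) on the reactant side): +87.4 kcal
(3) × 2 (scale by 2 for the 2 N2O3(g)): (2)·(+20.0) = +40.0 kcal
Since enthalpy is a state function, delta H = (-19.6) + (+87.4) + (+40.0) = 107.8 kcal

delta H = 107.8 kcal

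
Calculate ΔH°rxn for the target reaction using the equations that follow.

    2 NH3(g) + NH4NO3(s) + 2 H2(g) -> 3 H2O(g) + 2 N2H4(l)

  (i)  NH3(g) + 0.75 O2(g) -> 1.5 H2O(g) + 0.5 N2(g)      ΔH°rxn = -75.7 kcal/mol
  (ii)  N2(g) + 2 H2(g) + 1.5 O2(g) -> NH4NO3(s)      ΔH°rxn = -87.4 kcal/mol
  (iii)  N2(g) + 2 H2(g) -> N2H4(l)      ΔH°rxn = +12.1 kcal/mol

ΔH°rxn = -39.8 kcal/mol

(i) × 2: (2)·(-75.7) = -151.4 kcal/mol
(ii) reversed: +87.4 kcal/mol
(iii) × 2: (2)·(+12.1) = +24.2 kcal/mol
ΔH°rxn = (2)·(-75.7) + (-1)·(-87.4) + (2)·(+12.1) = -39.8 kcal/mol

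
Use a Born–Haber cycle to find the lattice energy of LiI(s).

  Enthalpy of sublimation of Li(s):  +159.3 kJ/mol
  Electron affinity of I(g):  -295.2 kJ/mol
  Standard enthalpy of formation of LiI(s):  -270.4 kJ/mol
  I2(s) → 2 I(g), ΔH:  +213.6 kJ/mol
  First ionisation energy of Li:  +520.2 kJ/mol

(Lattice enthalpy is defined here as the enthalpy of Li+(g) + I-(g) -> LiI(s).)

ΔHf° = 1·ΔHsub + 1·(ΣIE) + 1/2·D(I2) + 1·EA + U
-270.4 = 1·(+159.3) + 1·(+520.2) + 1/2·(+213.6) + 1·(-295.2) + U
U = -270.4 − (+491.1) = -761.5 kJ/mol

U = -761.5 kJ/mol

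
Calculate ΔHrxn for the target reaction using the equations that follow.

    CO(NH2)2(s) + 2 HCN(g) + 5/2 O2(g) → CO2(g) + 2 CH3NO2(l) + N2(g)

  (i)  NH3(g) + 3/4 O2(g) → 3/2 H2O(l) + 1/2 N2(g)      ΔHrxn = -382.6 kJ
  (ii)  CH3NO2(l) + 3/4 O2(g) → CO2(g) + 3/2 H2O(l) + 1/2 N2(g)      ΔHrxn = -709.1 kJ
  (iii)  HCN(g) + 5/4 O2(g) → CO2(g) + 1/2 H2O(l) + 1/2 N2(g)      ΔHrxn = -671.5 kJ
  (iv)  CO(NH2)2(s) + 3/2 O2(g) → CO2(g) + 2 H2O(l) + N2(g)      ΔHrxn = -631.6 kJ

(i): not needed.
(ii) reversed and × 2: (-2)·(-709.1) = +1418.2 kJ
(iii) × 2: (2)·(-671.5) = -1343.0 kJ
(iv) as written: -631.6 kJ
ΔHrxn = (-2)·(-709.1) + (2)·(-671.5) + (1)·(-631.6) = -556.4 kJ

ΔHrxn = -556.4 kJ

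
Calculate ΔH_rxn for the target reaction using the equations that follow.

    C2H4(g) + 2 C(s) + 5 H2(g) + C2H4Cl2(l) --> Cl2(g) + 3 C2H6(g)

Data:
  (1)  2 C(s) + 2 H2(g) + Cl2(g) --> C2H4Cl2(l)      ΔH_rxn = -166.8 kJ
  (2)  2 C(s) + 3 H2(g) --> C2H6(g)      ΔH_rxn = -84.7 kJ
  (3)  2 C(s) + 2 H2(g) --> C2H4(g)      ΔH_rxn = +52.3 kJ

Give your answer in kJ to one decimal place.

(1) reversed (reverse to put C2H4Cl2(l) on the reactant side): +166.8 kJ
(2) × 3 (×3 to match 3 C2H6(g) in the target): (3)·(-84.7) = -254.1 kJ
(3) reversed (C2H4(g) must end up as a reactant): -52.3 kJ
Summing the manipulated equations, ΔH_rxn = (+166.8) + (-254.1) + (-52.3) = -139.6 kJ

ΔH_rxn = -139.6 kJ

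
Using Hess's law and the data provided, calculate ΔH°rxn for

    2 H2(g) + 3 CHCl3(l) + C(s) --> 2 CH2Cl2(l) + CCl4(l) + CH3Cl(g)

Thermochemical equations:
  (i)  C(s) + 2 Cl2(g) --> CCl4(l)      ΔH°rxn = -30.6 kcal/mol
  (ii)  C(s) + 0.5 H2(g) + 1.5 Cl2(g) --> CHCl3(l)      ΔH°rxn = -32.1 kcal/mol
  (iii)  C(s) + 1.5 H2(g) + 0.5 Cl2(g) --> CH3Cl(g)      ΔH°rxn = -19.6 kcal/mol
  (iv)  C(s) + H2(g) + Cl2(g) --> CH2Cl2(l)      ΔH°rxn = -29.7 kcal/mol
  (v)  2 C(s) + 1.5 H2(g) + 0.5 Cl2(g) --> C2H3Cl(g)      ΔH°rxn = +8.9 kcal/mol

(i) as written: -30.6 kcal/mol
(ii) reversed and × 3: (-3)·(-32.1) = +96.3 kcal/mol
(iii) as written: -19.6 kcal/mol
(iv) × 2: (2)·(-29.7) = -59.4 kcal/mol
(v): not needed.
Combining the equations, ΔH°rxn = (-30.6) + (+96.3) + (-19.6) + (-59.4) = -13.3 kcal/mol

ΔH°rxn = -13.3 kcal/mol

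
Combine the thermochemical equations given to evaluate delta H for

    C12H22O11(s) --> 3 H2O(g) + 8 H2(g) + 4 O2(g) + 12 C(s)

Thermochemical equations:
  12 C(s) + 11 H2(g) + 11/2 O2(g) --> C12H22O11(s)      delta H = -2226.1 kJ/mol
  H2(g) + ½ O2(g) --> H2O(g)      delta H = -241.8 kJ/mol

equation 1 reversed (C12H22O11(s) must end up as a reactant): +2226.1 kJ/mol
equation 2 × 3 (×3 to match 3 H2O(g) in the target): (3)·(-241.8) = -725.4 kJ/mol
Combining the equations, delta H = (+2226.1) + (-725.4) = 1500.7 kJ/mol

delta H = 1500.7 kJ/mol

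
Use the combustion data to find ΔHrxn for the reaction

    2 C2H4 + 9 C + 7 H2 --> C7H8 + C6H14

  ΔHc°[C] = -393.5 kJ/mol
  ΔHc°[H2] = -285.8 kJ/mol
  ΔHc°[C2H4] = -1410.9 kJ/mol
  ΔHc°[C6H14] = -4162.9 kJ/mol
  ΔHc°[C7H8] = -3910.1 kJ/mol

With combustion enthalpies, reactants minus products:
= [2·(-1410.9) + 9·(-393.5) + 7·(-285.8)] − [1·(-3910.1) + 1·(-4162.9)]
= -290.9 kJ/mol

ΔHrxn = -290.9 kJ/mol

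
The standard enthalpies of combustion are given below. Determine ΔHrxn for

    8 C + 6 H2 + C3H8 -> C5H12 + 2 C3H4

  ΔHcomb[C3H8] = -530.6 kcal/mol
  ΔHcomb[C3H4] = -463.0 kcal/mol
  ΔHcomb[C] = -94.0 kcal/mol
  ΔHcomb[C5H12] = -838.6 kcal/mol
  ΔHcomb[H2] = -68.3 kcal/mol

ΔHrxn = 72.2 kcal/mol

Using ΔH = Σ nΔHc°(reactants) − Σ nΔHc°(products):
= [8·(-94.0) + 6·(-68.3) + 1·(-530.6)] − [1·(-838.6) + 2·(-463.0)]
= 72.2 kcal/mol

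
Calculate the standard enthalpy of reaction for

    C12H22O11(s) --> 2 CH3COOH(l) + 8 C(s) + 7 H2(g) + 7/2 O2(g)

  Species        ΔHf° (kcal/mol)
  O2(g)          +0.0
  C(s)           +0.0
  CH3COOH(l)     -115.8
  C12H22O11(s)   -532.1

Products: 2·(-115.8) + 8·(+0.0) + 7·(+0.0) + 7/2·(+0.0) = -231.6
Reactants: 1·(-532.1) = -532.1
ΔHrxn = (-231.6) − (-532.1) = 300.5 kcal/mol

ΔHrxn = 300.5 kcal/mol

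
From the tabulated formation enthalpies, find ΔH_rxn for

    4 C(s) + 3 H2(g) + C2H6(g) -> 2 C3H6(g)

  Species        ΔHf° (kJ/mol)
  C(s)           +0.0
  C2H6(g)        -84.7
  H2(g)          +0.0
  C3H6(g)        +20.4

Products: 2·(+20.4) = +40.8
Reactants: 4·(+0.0) + 3·(+0.0) + 1·(-84.7) = -84.7
ΔH_rxn = (+40.8) − (-84.7) = 125.5 kJ/mol

ΔH_rxn = 125.5 kJ/mol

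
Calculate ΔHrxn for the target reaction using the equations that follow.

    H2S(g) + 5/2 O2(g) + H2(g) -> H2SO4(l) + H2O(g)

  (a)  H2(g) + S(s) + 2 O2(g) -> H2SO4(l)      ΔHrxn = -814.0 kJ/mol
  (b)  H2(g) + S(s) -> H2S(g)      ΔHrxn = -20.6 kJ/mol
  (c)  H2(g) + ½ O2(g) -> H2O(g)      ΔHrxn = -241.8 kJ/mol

(a) as written (H2SO4(l) already on the product side): -814.0 kJ/mol
(b) reversed (H2S(g) must end up as a reactant): +20.6 kJ/mol
(c) as written (H2O(g) already on the product side): -241.8 kJ/mol
By Hess's law, ΔHrxn = (-814.0) + (+20.6) + (-241.8) = -1035.2 kJ/mol

ΔHrxn = -1035.2 kJ/mol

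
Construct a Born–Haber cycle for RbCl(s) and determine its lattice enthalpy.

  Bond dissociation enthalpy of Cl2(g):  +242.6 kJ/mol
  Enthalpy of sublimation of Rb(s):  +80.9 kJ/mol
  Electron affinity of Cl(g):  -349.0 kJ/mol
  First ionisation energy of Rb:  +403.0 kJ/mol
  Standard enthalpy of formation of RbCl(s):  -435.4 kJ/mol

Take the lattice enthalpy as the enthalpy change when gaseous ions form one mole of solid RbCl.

U = -691.6 kJ/mol

ΔHf° = 1·ΔHsub + 1·(ΣIE) + 1/2·D(Cl2) + 1·EA + U
-435.4 = 1·(+80.9) + 1·(+403.0) + 1/2·(+242.6) + 1·(-349.0) + U
U = -435.4 − (+256.2) = -691.6 kJ/mol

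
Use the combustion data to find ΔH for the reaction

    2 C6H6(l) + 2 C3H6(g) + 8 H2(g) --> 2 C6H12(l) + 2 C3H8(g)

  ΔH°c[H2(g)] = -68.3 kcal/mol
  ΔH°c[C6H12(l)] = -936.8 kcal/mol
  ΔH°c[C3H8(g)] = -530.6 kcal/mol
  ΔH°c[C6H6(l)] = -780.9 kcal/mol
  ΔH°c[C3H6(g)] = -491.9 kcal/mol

Using ΔH = Σ nΔHc°(reactants) − Σ nΔHc°(products):
= [2·(-780.9) + 2·(-491.9) + 8·(-68.3)] − [2·(-936.8) + 2·(-530.6)]
= -157.2 kcal/mol

ΔH = -157.2 kcal/mol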